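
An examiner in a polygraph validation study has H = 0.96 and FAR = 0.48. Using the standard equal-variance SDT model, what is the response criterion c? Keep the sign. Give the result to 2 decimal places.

c = -0.85

z(0.96) = 1.7507, z(0.48) = -0.0502
c = −½·[z(H) + z(FA)] = −0.5 × (1.7507 + (-0.0502)) = -0.85025
c < 0: the examiner has a liberal response bias.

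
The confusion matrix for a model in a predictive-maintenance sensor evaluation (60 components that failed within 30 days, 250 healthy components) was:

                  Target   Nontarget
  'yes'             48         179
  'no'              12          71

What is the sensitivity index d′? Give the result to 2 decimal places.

H = 48/60 = 0.8000
FA = 179/250 = 0.7160
Φ⁻¹(0.8000) = 0.8416, Φ⁻¹(0.7160) = 0.5710
d' = z(H) − z(FA) = 0.8416 − 0.5710 = 0.2706

d′ = 0.27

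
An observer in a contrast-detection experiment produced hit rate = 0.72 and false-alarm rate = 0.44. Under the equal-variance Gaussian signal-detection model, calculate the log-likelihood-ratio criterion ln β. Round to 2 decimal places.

ln β = -0.16

z(H) = 0.583
z(FA) = -0.151
ln β = −½·[z(H)² − z(FA)²] = −0.5 × (0.340 − 0.023) = -0.1585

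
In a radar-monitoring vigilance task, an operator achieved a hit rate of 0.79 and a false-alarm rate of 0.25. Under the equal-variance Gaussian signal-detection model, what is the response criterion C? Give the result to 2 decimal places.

C = -0.07

Φ⁻¹(0.79) = 0.8064, Φ⁻¹(0.25) = -0.6745
c = −½·[z(H) + z(FA)] = −0.5 × (0.8064 + (-0.6745)) = -0.06595
c < 0: the operator has a liberal response bias.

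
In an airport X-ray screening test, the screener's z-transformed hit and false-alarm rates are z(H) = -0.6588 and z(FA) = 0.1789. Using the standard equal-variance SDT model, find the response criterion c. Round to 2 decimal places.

c = 0.24

c = −½·[z(H) + z(FA)] = −½·(-0.6588 + 0.1789) = 0.23995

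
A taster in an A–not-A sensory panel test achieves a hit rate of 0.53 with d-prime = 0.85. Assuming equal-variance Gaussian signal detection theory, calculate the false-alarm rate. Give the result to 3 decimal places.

false-alarm rate = 0.219

z(hit rate) = z(0.53) = 0.0753
z(FA) = z(H) − d' = 0.0753 − 0.85 = -0.7747
false-alarm rate = Φ(-0.7747) = 0.2193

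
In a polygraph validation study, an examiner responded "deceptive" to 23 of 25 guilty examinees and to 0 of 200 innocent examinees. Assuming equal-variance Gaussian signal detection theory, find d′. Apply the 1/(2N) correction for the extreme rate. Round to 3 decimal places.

The false-alarm rate is 0/200 = 0, so apply the 1/(2N) correction: FA → 1/(2·200) = 0.00250.
z(H) = z(0.92000) = 1.4051
z(FA) = z(0.00250) = -2.8070
d' = 1.4051 − (-2.8070) = 4.2121

d′ = 4.212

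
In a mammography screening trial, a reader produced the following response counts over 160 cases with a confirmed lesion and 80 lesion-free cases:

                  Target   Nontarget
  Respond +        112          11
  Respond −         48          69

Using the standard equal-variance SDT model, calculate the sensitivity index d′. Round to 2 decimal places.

d′ = 1.62

H = 112/160 = 0.7000
FA = 11/80 = 0.1375
z(H) = z(0.7000) = 0.524
z(FA) = z(0.1375) = -1.092
d' = z(H) − z(FA) = 0.524 − (-1.092) = 1.616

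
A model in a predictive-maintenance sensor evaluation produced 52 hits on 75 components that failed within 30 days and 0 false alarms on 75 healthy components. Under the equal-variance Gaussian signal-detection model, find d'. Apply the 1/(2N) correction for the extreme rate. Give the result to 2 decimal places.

d' = 2.98

The false-alarm rate is 0/75 = 0, so apply the 1/(2N) correction: FA → 1/(2·75) = 0.00667.
z(H) = z(0.69333) = 0.505
z(FA) = z(0.00667) = -2.475
d' = 0.505 − (-2.475) = 2.980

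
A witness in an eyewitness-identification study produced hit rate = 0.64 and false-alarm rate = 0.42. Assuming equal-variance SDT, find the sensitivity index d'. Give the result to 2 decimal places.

Φ⁻¹(0.64) = 0.3585, Φ⁻¹(0.42) = -0.2019
d' = z(H) − z(FA) = 0.3585 − (-0.2019) = 0.5604

d' = 0.56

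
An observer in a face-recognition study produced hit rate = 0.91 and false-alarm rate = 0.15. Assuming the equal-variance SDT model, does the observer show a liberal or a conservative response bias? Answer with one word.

liberal

z(H) = 1.341, z(FA) = -1.036
c = −½·(z(H) + z(FA)) = -0.1525
c < 0 → liberal criterion (biased toward responding “yes”).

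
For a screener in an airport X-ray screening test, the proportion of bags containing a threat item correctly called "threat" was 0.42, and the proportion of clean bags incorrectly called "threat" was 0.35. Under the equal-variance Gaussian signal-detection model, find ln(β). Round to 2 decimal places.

ln β = 0.05

z(H) = -0.202
z(FA) = -0.385
ln β = −½·[z(H)² − z(FA)²] = −0.5 × (0.041 − 0.148) = 0.0535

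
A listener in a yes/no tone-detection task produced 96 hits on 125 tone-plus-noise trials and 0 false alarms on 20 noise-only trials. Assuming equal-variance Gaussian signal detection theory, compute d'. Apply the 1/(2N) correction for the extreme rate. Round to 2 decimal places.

The false-alarm rate is 0/20 = 0, so apply the 1/(2N) correction: FA → 1/(2·20) = 0.02500.
z(H) = z(0.76800) = 0.732
z(FA) = z(0.02500) = -1.960
d' = 0.732 − (-1.960) = 2.692

d' = 2.69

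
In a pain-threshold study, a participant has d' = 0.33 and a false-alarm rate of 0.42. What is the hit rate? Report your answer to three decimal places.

hit rate = 0.551

z(false-alarm rate) = z(0.42) = -0.2019
z(H) = z(FA) + d' = -0.2019 + 0.33 = 0.1281
hit rate = Φ(0.1281) = 0.5510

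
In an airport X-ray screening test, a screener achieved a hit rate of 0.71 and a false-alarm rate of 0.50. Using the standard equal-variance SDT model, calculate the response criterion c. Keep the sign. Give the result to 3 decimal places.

z(0.71) = 0.5534, z(0.50) = 0.0000
c = −½·[z(H) + z(FA)] = −0.5 × (0.5534 + 0.0000) = -0.2767
c < 0: the screener has a liberal response bias.

c = -0.277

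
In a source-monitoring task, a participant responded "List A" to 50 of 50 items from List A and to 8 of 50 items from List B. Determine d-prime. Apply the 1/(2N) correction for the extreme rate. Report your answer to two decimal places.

The hit rate is 50/50 = 1, so apply the 1/(2N) correction: H → 1 − 1/(2·50) = 0.99000.
z(H) = z(0.99000) = 2.326
z(FA) = z(0.16000) = -0.994
d' = 2.326 − (-0.994) = 3.320

d-prime = 3.32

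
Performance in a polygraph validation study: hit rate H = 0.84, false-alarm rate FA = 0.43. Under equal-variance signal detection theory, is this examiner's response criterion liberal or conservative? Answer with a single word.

liberal

z(H) = 0.994, z(FA) = -0.176
c = −½·(z(H) + z(FA)) = -0.409
c < 0 → liberal criterion (biased toward responding “yes”).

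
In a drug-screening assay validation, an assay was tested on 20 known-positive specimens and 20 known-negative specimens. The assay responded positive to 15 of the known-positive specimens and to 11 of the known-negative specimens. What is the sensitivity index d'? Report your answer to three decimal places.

H = 15/20 = 0.7500
FA = 11/20 = 0.5500
z(0.7500) = 0.6745, z(0.5500) = 0.1257
d' = z(H) − z(FA) = 0.6745 − 0.1257 = 0.5488

d' = 0.549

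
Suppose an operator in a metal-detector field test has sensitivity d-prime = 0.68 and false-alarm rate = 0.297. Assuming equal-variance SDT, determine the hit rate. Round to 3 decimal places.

z(false-alarm rate) = z(0.297) = -0.5330
z(H) = z(FA) + d' = -0.5330 + 0.68 = 0.1470
hit rate = Φ(0.1470) = 0.5584

hit rate = 0.558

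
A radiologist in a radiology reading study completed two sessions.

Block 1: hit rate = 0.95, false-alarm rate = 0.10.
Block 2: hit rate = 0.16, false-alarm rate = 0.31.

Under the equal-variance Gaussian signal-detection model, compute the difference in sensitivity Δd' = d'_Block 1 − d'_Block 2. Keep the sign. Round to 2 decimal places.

Block 1: z(0.95) = 1.645, z(0.10) = -1.282, d' = 2.927
Block 2: z(0.16) = -0.994, z(0.31) = -0.496, d' = -0.498
Δd' = d'_Block 1 − d'_Block 2 = 2.927 − (-0.498) = 3.425
Block 1 has the higher sensitivity.

Δd' = 3.43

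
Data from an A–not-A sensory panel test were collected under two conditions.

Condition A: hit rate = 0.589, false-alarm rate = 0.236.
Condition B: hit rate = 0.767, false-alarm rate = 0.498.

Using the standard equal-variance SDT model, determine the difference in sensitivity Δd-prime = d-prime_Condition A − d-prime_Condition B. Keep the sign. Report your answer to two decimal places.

Condition A: z(0.589) = 0.225, z(0.236) = -0.719, d' = 0.944
Condition B: z(0.767) = 0.729, z(0.498) = -0.005, d' = 0.734
Δd' = d'_Condition A − d'_Condition B = 0.944 − 0.734 = 0.210
Condition A has the higher sensitivity.

Δd-prime = 0.21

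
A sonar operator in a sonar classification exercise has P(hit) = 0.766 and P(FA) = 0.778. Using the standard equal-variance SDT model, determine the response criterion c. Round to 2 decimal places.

z(0.766) = 0.7257, z(0.778) = 0.7655
c = −½·[z(H) + z(FA)] = −0.5 × (0.7257 + 0.7655) = -0.7456

c = -0.75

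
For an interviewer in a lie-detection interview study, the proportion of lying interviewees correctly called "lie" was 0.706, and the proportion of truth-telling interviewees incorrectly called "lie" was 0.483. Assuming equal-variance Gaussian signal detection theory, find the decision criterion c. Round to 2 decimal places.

c = -0.25

z(0.706) = 0.542, z(0.483) = -0.043
c = −½·[z(H) + z(FA)] = −0.5 × (0.542 + (-0.043)) = -0.2495
c < 0: the interviewer has a liberal response bias.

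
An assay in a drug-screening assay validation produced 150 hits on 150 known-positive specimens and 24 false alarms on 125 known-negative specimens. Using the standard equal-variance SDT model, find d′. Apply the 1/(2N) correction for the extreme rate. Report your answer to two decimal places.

d′ = 3.58

The hit rate is 150/150 = 1, so apply the 1/(2N) correction: H → 1 − 1/(2·150) = 0.99667.
z(H) = z(0.99667) = 2.713
z(FA) = z(0.19200) = -0.871
d' = 2.713 − (-0.871) = 3.584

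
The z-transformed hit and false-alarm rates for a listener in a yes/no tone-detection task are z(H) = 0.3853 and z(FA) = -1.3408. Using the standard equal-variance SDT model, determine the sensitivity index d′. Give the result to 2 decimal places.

d' = z(H) − z(FA) = 0.3853 − (-1.3408) = 1.7261

d′ = 1.73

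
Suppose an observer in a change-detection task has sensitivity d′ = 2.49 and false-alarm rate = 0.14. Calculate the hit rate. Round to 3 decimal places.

hit rate = 0.921

z(false-alarm rate) = z(0.14) = -1.0803
z(H) = z(FA) + d' = -1.0803 + 2.49 = 1.4097
hit rate = Φ(1.4097) = 0.9207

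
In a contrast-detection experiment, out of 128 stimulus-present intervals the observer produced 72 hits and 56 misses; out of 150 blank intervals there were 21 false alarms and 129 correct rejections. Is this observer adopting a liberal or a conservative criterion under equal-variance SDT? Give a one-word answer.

z(H) = 0.157, z(FA) = -1.080
c = −½·(z(H) + z(FA)) = 0.4615
c > 0 → conservative criterion (biased toward responding “no”).

conservative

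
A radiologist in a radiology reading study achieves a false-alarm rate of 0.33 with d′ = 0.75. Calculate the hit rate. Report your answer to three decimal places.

z(false-alarm rate) = z(0.33) = -0.4399
z(H) = z(FA) + d' = -0.4399 + 0.75 = 0.3101
hit rate = Φ(0.3101) = 0.6218

hit rate = 0.622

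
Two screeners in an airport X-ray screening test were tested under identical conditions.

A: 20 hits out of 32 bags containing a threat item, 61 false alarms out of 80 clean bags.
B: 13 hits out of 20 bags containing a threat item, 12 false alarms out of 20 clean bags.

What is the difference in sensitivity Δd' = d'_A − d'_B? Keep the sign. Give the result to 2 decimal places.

Δd' = -0.53

A: z(0.6250) = 0.319, z(0.7625) = 0.714, d' = -0.395
B: z(0.6500) = 0.385, z(0.6000) = 0.253, d' = 0.132
Δd' = d'_A − d'_B = -0.395 − 0.132 = -0.527
B has the higher sensitivity.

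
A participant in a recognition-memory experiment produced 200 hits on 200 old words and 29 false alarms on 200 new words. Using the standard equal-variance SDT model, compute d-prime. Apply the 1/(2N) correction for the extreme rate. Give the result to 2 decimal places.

d-prime = 3.87

The hit rate is 200/200 = 1, so apply the 1/(2N) correction: H → 1 − 1/(2·200) = 0.99750.
z(H) = z(0.99750) = 2.807
z(FA) = z(0.14500) = -1.058
d' = 2.807 − (-1.058) = 3.865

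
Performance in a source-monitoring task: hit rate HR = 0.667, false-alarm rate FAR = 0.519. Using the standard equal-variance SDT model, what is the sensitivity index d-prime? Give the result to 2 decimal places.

Φ⁻¹(H) = Φ⁻¹(0.667) = 0.432
Φ⁻¹(FA) = Φ⁻¹(0.519) = 0.048
d' = z(H) − z(FA) = 0.432 − 0.048 = 0.384

d-prime = 0.38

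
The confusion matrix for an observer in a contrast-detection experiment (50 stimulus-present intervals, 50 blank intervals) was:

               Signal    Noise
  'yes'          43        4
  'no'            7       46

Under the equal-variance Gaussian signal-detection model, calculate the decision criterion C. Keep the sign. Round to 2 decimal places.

H = 43/50 = 0.8600
FA = 4/50 = 0.0800
Φ⁻¹(H) = 1.080
Φ⁻¹(FA) = -1.405
c = −½·[z(H) + z(FA)] = −0.5 × (1.080 + (-1.405)) = 0.1625

C = 0.16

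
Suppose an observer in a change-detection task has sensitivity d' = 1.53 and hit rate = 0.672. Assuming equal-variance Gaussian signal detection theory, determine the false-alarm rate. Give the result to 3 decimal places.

false-alarm rate = 0.139

z(hit rate) = z(0.672) = 0.4454
z(FA) = z(H) − d' = 0.4454 − 1.53 = -1.0846
false-alarm rate = Φ(-1.0846) = 0.1390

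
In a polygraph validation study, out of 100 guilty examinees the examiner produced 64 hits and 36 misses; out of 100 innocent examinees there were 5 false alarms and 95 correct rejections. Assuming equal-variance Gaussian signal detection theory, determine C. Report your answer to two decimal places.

H = 64/100 = 0.6400
FA = 5/100 = 0.0500
z(H) = z(0.6400) = 0.3585
z(FA) = z(0.0500) = -1.6449
c = −½·[z(H) + z(FA)] = −0.5 × (0.3585 + (-1.6449)) = 0.6432

C = 0.64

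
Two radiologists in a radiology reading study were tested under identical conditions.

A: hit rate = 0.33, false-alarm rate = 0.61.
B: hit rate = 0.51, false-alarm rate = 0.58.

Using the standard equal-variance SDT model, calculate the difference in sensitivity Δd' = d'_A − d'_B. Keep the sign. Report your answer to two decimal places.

Δd' = -0.54

A: z(0.33) = -0.440, z(0.61) = 0.279, d' = -0.719
B: z(0.51) = 0.025, z(0.58) = 0.202, d' = -0.177
Δd' = d'_A − d'_B = -0.719 − (-0.177) = -0.542
B has the higher sensitivity.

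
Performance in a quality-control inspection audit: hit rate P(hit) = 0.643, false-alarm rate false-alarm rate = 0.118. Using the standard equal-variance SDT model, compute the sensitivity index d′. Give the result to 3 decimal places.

d′ = 1.552

z(H) = z(0.643) = 0.3665
z(FA) = z(0.118) = -1.1850
d' = z(H) − z(FA) = 0.3665 − (-1.1850) = 1.5515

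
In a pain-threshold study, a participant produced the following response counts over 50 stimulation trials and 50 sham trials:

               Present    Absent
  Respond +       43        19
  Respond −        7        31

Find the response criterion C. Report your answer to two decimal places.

C = -0.39

H = 43/50 = 0.8600
FA = 19/50 = 0.3800
Φ⁻¹(H) = Φ⁻¹(0.8600) = 1.080
Φ⁻¹(FA) = Φ⁻¹(0.3800) = -0.305
c = −½·[z(H) + z(FA)] = −0.5 × (1.080 + (-0.305)) = -0.3875
c < 0: the participant has a liberal response bias.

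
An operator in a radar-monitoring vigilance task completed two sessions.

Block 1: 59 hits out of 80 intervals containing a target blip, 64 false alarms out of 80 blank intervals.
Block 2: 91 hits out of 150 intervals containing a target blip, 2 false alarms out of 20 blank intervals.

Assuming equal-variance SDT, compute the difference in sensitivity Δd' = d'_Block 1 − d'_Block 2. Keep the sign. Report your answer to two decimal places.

Block 1: z(0.7375) = 0.636, z(0.8000) = 0.842, d' = -0.206
Block 2: z(0.6067) = 0.271, z(0.1000) = -1.282, d' = 1.553
Δd' = d'_Block 1 − d'_Block 2 = -0.206 − 1.553 = -1.759
Block 2 has the higher sensitivity.

Δd' = -1.76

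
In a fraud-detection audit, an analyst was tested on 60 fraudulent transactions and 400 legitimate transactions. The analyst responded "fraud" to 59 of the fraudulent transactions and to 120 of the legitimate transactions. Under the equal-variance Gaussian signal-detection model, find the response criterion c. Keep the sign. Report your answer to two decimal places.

c = -0.80

H = 59/60 = 0.9833
FA = 120/400 = 0.3000
z(H) = z(0.9833) = 2.1272
z(FA) = z(0.3000) = -0.5244
c = −½·[z(H) + z(FA)] = −0.5 × (2.1272 + (-0.5244)) = -0.8014
c < 0: the analyst has a liberal response bias.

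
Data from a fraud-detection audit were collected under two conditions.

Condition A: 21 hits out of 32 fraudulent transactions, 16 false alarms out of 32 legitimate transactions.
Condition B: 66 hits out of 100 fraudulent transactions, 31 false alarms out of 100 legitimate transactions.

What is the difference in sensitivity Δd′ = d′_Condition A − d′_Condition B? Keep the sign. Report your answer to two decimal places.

Condition A: z(0.6562) = 0.402, z(0.5000) = 0.000, d' = 0.402
Condition B: z(0.6600) = 0.412, z(0.3100) = -0.496, d' = 0.908
Δd' = d'_Condition A − d'_Condition B = 0.402 − 0.908 = -0.506
Condition B has the higher sensitivity.

Δd′ = -0.51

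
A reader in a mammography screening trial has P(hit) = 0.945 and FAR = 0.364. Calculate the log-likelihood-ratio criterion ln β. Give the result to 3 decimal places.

ln β = -1.217

z(0.945) = 1.5982, z(0.364) = -0.3478
ln β = −½·[z(H)² − z(FA)²] = −0.5 × (2.5542 − 0.1210) = -1.2166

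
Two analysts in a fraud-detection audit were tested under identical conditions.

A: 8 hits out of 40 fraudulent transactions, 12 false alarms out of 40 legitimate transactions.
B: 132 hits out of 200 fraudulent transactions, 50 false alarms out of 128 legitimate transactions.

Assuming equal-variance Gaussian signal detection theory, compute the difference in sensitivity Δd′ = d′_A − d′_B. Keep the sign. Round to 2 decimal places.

Δd′ = -1.01

A: z(0.2000) = -0.842, z(0.3000) = -0.524, d' = -0.318
B: z(0.6600) = 0.412, z(0.3906) = -0.278, d' = 0.690
Δd' = d'_A − d'_B = -0.318 − 0.690 = -1.008
B has the higher sensitivity.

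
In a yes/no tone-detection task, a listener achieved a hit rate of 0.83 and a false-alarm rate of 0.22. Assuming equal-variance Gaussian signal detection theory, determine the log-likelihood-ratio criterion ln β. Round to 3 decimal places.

Φ⁻¹(0.83) = 0.9542, Φ⁻¹(0.22) = -0.7722
ln β = −½·[z(H)² − z(FA)²] = −0.5 × (0.9105 − 0.5963) = -0.1571

ln β = -0.157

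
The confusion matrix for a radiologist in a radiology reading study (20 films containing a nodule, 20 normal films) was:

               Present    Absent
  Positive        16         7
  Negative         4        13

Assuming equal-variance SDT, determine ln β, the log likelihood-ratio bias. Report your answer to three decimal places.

H = 16/20 = 0.8000
FA = 7/20 = 0.3500
z(H) = z(0.8000) = 0.8416
z(FA) = z(0.3500) = -0.3853
ln β = −½·[z(H)² − z(FA)²] = −0.5 × (0.7083 − 0.1485) = -0.2799

ln β = -0.280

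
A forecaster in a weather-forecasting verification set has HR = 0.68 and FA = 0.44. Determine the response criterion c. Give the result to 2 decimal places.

Φ⁻¹(0.68) = 0.468, Φ⁻¹(0.44) = -0.151
c = −½·[z(H) + z(FA)] = −0.5 × (0.468 + (-0.151)) = -0.1585
c < 0: the forecaster has a liberal response bias.

c = -0.16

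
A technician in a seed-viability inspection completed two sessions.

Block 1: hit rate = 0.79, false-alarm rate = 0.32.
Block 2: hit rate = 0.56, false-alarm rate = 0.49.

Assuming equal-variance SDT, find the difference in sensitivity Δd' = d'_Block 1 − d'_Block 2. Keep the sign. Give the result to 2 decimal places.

Block 1: z(0.79) = 0.806, z(0.32) = -0.468, d' = 1.274
Block 2: z(0.56) = 0.151, z(0.49) = -0.025, d' = 0.176
Δd' = d'_Block 1 − d'_Block 2 = 1.274 − 0.176 = 1.098
Block 1 has the higher sensitivity.

Δd' = 1.10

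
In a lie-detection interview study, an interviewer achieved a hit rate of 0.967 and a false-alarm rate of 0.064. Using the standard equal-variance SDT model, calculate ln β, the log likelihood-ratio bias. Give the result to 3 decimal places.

ln β = -0.532

z(H) = z(0.967) = 1.8384
z(FA) = z(0.064) = -1.5220
ln β = −½·[z(H)² − z(FA)²] = −0.5 × (3.3797 − 2.3165) = -0.5316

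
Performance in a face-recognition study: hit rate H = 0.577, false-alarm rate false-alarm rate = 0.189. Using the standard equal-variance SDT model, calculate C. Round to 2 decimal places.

z(H) = z(0.577) = 0.194
z(FA) = z(0.189) = -0.882
c = −½·[z(H) + z(FA)] = −0.5 × (0.194 + (-0.882)) = 0.344
c > 0: the observer has a conservative response bias.

C = 0.34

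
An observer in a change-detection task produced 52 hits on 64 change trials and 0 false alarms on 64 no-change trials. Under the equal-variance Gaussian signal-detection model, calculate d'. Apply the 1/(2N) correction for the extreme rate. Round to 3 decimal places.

d' = 3.305

The false-alarm rate is 0/64 = 0, so apply the 1/(2N) correction: FA → 1/(2·64) = 0.00781.
z(H) = z(0.81250) = 0.8871
z(FA) = z(0.00781) = -2.4177
d' = 0.8871 − (-2.4177) = 3.3048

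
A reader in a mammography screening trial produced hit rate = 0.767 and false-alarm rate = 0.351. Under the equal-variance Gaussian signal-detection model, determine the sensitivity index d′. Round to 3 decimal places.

d′ = 1.112

z(0.767) = 0.7290, z(0.351) = -0.3826
d' = z(H) − z(FA) = 0.7290 − (-0.3826) = 1.1116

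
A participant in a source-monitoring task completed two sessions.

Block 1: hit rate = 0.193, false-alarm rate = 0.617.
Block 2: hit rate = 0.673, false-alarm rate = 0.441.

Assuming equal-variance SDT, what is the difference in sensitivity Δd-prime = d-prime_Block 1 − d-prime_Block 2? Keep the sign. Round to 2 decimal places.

Block 1: z(0.193) = -0.867, z(0.617) = 0.298, d' = -1.165
Block 2: z(0.673) = 0.448, z(0.441) = -0.148, d' = 0.596
Δd' = d'_Block 1 − d'_Block 2 = -1.165 − 0.596 = -1.761
Block 2 has the higher sensitivity.

Δd-prime = -1.76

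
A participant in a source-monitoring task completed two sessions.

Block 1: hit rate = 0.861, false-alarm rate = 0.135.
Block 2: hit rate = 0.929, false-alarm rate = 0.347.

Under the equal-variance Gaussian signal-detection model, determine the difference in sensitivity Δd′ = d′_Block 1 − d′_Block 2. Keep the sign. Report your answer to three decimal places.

Δd′ = 0.326

Block 1: z(0.861) = 1.0848, z(0.135) = -1.1031, d' = 2.1879
Block 2: z(0.929) = 1.4684, z(0.347) = -0.3934, d' = 1.8618
Δd' = d'_Block 1 − d'_Block 2 = 2.1879 − 1.8618 = 0.3261
Block 1 has the higher sensitivity.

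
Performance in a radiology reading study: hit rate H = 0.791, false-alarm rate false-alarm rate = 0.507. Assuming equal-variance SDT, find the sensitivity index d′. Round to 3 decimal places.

d′ = 0.792

Φ⁻¹(H) = Φ⁻¹(0.791) = 0.8099
Φ⁻¹(FA) = Φ⁻¹(0.507) = 0.0175
d' = z(H) − z(FA) = 0.8099 − 0.0175 = 0.7924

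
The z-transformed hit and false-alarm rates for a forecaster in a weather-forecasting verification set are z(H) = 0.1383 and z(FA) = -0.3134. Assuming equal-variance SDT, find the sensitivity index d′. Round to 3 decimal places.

d′ = 0.452

d' = z(H) − z(FA) = 0.1383 − (-0.3134) = 0.4517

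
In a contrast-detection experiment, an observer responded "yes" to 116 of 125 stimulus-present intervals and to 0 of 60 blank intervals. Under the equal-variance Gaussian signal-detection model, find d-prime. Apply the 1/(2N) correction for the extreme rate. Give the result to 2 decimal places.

The false-alarm rate is 0/60 = 0, so apply the 1/(2N) correction: FA → 1/(2·60) = 0.00833.
z(H) = z(0.92800) = 1.461
z(FA) = z(0.00833) = -2.394
d' = 1.461 − (-2.394) = 3.855

d-prime = 3.86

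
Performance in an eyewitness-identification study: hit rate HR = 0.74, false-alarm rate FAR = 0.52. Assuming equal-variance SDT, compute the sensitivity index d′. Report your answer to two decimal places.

d′ = 0.59

z(H) = z(0.74) = 0.643
z(FA) = z(0.52) = 0.050
d' = z(H) − z(FA) = 0.643 − 0.050 = 0.593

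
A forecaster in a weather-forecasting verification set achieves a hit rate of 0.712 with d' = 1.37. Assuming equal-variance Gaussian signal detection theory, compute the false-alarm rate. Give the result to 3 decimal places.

false-alarm rate = 0.209

z(hit rate) = z(0.712) = 0.5592
z(FA) = z(H) − d' = 0.5592 − 1.37 = -0.8108
false-alarm rate = Φ(-0.8108) = 0.2087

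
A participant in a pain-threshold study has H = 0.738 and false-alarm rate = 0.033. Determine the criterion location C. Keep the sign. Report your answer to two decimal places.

z(0.738) = 0.6372, z(0.033) = -1.8384
c = −½·[z(H) + z(FA)] = −0.5 × (0.6372 + (-1.8384)) = 0.6006

C = 0.60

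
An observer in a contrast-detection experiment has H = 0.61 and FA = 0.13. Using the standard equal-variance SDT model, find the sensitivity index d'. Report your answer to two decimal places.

z(H) = z(0.61) = 0.2793
z(FA) = z(0.13) = -1.1264
d' = z(H) − z(FA) = 0.2793 − (-1.1264) = 1.4057

d' = 1.41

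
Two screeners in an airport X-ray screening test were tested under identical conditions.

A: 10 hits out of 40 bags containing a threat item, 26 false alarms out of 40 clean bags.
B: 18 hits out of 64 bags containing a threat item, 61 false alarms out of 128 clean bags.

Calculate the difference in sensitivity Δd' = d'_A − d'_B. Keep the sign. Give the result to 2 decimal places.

A: z(0.2500) = -0.674, z(0.6500) = 0.385, d' = -1.059
B: z(0.2812) = -0.579, z(0.4766) = -0.059, d' = -0.520
Δd' = d'_A − d'_B = -1.059 − (-0.520) = -0.539
B has the higher sensitivity.

Δd' = -0.54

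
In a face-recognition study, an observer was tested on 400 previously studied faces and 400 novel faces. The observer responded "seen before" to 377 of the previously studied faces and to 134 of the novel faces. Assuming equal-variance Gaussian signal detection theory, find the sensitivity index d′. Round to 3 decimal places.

d′ = 2.002

H = 377/400 = 0.9425
FA = 134/400 = 0.3350
Φ⁻¹(H) = Φ⁻¹(0.9425) = 1.5761
Φ⁻¹(FA) = Φ⁻¹(0.3350) = -0.4261
d' = z(H) − z(FA) = 1.5761 − (-0.4261) = 2.0022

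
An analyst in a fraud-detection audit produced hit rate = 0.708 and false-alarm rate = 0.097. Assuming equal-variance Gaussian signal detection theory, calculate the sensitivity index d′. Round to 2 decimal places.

d′ = 1.85

z(H) = z(0.708) = 0.5476
z(FA) = z(0.097) = -1.2988
d' = z(H) − z(FA) = 0.5476 − (-1.2988) = 1.8464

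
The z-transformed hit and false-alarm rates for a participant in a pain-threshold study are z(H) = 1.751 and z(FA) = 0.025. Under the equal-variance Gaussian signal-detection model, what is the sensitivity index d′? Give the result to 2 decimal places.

d' = z(H) − z(FA) = 1.751 − 0.025 = 1.726

d′ = 1.73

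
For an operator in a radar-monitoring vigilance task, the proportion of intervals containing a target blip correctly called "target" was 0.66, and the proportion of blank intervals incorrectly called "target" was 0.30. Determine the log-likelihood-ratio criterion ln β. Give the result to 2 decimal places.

z(0.66) = 0.412, z(0.30) = -0.524
ln β = −½·[z(H)² − z(FA)²] = −0.5 × (0.170 − 0.275) = 0.0525

ln β = 0.05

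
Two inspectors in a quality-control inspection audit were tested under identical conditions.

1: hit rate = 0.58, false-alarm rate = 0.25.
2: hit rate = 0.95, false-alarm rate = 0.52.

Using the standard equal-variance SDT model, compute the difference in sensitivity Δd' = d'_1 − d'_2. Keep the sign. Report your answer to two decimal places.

1: z(0.58) = 0.202, z(0.25) = -0.674, d' = 0.876
2: z(0.95) = 1.645, z(0.52) = 0.050, d' = 1.595
Δd' = d'_1 − d'_2 = 0.876 − 1.595 = -0.719
2 has the higher sensitivity.

Δd' = -0.72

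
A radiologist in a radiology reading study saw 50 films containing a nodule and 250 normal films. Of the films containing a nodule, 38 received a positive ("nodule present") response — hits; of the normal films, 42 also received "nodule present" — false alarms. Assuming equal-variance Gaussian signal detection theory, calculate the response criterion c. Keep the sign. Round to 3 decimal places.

H = 38/50 = 0.7600
FA = 42/250 = 0.1680
z(0.7600) = 0.7063, z(0.1680) = -0.9621
c = −½·[z(H) + z(FA)] = −0.5 × (0.7063 + (-0.9621)) = 0.1279

c = 0.128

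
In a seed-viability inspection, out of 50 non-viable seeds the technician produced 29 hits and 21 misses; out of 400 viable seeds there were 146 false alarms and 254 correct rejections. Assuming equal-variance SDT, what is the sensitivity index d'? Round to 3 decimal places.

H = 29/50 = 0.5800
FA = 146/400 = 0.3650
Φ⁻¹(H) = Φ⁻¹(0.5800) = 0.2019
Φ⁻¹(FA) = Φ⁻¹(0.3650) = -0.3451
d' = z(H) − z(FA) = 0.2019 − (-0.3451) = 0.5470

d' = 0.547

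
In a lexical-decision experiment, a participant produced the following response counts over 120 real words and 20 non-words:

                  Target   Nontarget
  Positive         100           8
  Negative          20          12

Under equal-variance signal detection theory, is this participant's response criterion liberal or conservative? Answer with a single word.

z(H) = 0.967, z(FA) = -0.253
c = −½·(z(H) + z(FA)) = -0.357
c < 0 → liberal criterion (biased toward responding “yes”).

liberal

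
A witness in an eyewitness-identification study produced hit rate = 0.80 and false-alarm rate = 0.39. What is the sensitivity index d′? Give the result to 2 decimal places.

d′ = 1.12

z(0.80) = 0.8416, z(0.39) = -0.2793
d' = z(H) − z(FA) = 0.8416 − (-0.2793) = 1.1209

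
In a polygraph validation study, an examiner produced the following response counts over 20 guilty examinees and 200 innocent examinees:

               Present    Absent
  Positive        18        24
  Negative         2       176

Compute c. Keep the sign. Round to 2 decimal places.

H = 18/20 = 0.9000
FA = 24/200 = 0.1200
Φ⁻¹(H) = 1.2816
Φ⁻¹(FA) = -1.1750
c = −½·[z(H) + z(FA)] = −0.5 × (1.2816 + (-1.1750)) = -0.0533

c = -0.05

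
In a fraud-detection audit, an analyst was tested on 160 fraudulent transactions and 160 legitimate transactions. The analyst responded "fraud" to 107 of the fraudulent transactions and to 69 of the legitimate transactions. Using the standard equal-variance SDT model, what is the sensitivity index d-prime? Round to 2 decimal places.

d-prime = 0.61

H = 107/160 = 0.6687
FA = 69/160 = 0.4313
z(H) = z(0.6687) = 0.436
z(FA) = z(0.4313) = -0.173
d' = z(H) − z(FA) = 0.436 − (-0.173) = 0.609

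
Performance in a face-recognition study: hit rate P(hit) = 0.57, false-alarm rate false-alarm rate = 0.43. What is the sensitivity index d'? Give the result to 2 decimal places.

z(0.57) = 0.176, z(0.43) = -0.176
d' = z(H) − z(FA) = 0.176 − (-0.176) = 0.352

d' = 0.35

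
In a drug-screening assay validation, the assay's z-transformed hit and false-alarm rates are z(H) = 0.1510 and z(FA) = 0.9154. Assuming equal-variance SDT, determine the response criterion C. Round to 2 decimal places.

c = −½·[z(H) + z(FA)] = −½·(0.1510 + 0.9154) = -0.5332
c < 0: the assay has a liberal response bias.

C = -0.53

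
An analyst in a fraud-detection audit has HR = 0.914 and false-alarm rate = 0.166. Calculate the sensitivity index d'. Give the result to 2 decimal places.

d' = 2.34

z(H) = z(0.914) = 1.3658
z(FA) = z(0.166) = -0.9701
d' = z(H) − z(FA) = 1.3658 − (-0.9701) = 2.3359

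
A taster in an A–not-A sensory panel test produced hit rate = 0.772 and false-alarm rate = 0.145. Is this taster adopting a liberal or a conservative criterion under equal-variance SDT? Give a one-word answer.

z(H) = 0.745, z(FA) = -1.058
c = −½·(z(H) + z(FA)) = 0.1565
c > 0 → conservative criterion (biased toward responding “no”).

conservative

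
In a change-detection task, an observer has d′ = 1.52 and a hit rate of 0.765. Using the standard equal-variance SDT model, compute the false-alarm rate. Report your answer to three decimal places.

z(hit rate) = z(0.765) = 0.7225
z(FA) = z(H) − d' = 0.7225 − 1.52 = -0.7975
false-alarm rate = Φ(-0.7975) = 0.2126

false-alarm rate = 0.213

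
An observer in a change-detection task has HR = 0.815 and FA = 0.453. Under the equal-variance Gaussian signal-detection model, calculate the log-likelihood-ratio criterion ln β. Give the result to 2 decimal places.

ln β = -0.39

Φ⁻¹(H) = Φ⁻¹(0.815) = 0.896
Φ⁻¹(FA) = Φ⁻¹(0.453) = -0.118
ln β = −½·[z(H)² − z(FA)²] = −0.5 × (0.803 − 0.014) = -0.3945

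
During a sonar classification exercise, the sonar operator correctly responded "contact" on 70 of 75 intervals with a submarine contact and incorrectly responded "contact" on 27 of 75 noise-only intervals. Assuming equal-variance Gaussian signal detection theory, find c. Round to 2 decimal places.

H = 70/75 = 0.9333
FA = 27/75 = 0.3600
z(H) = 1.5008
z(FA) = -0.3585
c = −½·[z(H) + z(FA)] = −0.5 × (1.5008 + (-0.3585)) = -0.57115
c < 0: the sonar operator has a liberal response bias.

c = -0.57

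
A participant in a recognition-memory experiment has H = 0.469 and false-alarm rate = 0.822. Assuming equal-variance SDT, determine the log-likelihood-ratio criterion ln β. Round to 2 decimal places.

ln β = 0.42

z(H) = -0.078
z(FA) = 0.923
ln β = −½·[z(H)² − z(FA)²] = −0.5 × (0.006 − 0.852) = 0.423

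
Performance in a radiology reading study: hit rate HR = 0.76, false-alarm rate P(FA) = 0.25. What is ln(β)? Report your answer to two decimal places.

z(H) = 0.706
z(FA) = -0.674
ln β = −½·[z(H)² − z(FA)²] = −0.5 × (0.498 − 0.454) = -0.022

ln β = -0.02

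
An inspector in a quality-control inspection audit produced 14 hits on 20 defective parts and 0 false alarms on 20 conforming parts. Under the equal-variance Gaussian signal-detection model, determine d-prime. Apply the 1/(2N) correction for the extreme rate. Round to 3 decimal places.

The false-alarm rate is 0/20 = 0, so apply the 1/(2N) correction: FA → 1/(2·20) = 0.02500.
z(H) = z(0.70000) = 0.5244
z(FA) = z(0.02500) = -1.9600
d' = 0.5244 − (-1.9600) = 2.4844

d-prime = 2.484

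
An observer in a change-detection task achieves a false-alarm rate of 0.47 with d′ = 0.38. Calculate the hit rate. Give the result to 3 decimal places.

z(false-alarm rate) = z(0.47) = -0.0753
z(H) = z(FA) + d' = -0.0753 + 0.38 = 0.3047
hit rate = Φ(0.3047) = 0.6197

hit rate = 0.620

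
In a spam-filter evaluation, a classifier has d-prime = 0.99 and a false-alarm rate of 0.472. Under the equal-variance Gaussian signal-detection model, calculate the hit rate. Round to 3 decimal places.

hit rate = 0.821

z(false-alarm rate) = z(0.472) = -0.0702
z(H) = z(FA) + d' = -0.0702 + 0.99 = 0.9198
hit rate = Φ(0.9198) = 0.8212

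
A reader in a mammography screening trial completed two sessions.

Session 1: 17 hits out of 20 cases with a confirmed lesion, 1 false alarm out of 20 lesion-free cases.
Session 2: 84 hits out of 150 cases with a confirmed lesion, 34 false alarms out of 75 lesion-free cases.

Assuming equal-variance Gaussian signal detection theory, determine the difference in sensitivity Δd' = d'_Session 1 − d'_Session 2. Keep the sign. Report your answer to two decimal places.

Session 1: z(0.8500) = 1.036, z(0.0500) = -1.645, d' = 2.681
Session 2: z(0.5600) = 0.151, z(0.4533) = -0.117, d' = 0.268
Δd' = d'_Session 1 − d'_Session 2 = 2.681 − 0.268 = 2.413
Session 1 has the higher sensitivity.

Δd' = 2.41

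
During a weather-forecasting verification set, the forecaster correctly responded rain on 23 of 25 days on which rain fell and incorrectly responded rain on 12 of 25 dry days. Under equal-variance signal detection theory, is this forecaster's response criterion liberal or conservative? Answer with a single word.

z(H) = 1.405, z(FA) = -0.050
c = −½·(z(H) + z(FA)) = -0.6775
c < 0 → liberal criterion (biased toward responding “yes”).

liberal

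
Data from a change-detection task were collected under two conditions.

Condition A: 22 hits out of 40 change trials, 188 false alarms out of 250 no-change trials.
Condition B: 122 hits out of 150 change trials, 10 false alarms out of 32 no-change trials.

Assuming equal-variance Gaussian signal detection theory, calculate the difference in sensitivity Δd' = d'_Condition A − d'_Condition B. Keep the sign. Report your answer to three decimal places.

Condition A: z(0.5500) = 0.1257, z(0.7520) = 0.6808, d' = -0.5551
Condition B: z(0.8133) = 0.8901, z(0.3125) = -0.4888, d' = 1.3789
Δd' = d'_Condition A − d'_Condition B = -0.5551 − 1.3789 = -1.9340
Condition B has the higher sensitivity.

Δd' = -1.934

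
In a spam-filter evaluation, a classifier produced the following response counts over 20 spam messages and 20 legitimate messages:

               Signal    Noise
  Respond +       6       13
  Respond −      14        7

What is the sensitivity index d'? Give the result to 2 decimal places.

d' = -0.91

H = 6/20 = 0.3000
FA = 13/20 = 0.6500
z(0.3000) = -0.524, z(0.6500) = 0.385
d' = z(H) − z(FA) = -0.524 − 0.385 = -0.909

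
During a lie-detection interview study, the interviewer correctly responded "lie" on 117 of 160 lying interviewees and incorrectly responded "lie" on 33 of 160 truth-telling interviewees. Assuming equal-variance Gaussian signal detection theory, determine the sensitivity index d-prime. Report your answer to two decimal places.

d-prime = 1.44

H = 117/160 = 0.7312
FA = 33/160 = 0.2062
z(H) = z(0.7312) = 0.6164
z(FA) = z(0.2062) = -0.8197
d' = z(H) − z(FA) = 0.6164 − (-0.8197) = 1.4361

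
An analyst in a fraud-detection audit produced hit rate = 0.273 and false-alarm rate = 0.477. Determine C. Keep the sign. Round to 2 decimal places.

C = 0.33

z(0.273) = -0.6038, z(0.477) = -0.0577
c = −½·[z(H) + z(FA)] = −0.5 × (-0.6038 + (-0.0577)) = 0.33075
c > 0: the analyst has a conservative response bias.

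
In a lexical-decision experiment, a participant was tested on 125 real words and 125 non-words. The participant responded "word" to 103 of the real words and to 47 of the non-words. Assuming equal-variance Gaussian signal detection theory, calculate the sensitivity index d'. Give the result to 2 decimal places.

d' = 1.25

H = 103/125 = 0.8240
FA = 47/125 = 0.3760
z(H) = z(0.8240) = 0.9307
z(FA) = z(0.3760) = -0.3160
d' = z(H) − z(FA) = 0.9307 − (-0.3160) = 1.2467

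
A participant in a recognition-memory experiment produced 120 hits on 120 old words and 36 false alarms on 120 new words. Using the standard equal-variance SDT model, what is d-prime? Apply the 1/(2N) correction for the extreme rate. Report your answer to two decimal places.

d-prime = 3.16

The hit rate is 120/120 = 1, so apply the 1/(2N) correction: H → 1 − 1/(2·120) = 0.99583.
z(H) = z(0.99583) = 2.638
z(FA) = z(0.30000) = -0.524
d' = 2.638 − (-0.524) = 3.162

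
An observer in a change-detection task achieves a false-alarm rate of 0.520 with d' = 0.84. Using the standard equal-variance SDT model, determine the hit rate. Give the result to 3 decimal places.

hit rate = 0.813

z(false-alarm rate) = z(0.520) = 0.0502
z(H) = z(FA) + d' = 0.0502 + 0.84 = 0.8902
hit rate = Φ(0.8902) = 0.8133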